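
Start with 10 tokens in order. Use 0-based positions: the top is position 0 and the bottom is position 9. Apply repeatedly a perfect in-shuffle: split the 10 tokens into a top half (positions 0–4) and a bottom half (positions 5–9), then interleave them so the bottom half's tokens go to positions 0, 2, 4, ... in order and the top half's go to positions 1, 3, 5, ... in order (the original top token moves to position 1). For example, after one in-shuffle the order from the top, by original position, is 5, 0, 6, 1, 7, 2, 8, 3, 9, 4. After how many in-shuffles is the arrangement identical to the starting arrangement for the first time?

10

The in-shuffle permutes the 10 positions with cycle lengths [10].
Every token is home exactly when every cycle has completed a whole number of laps, i.e. after lcm(10) = 10 in-shuffles.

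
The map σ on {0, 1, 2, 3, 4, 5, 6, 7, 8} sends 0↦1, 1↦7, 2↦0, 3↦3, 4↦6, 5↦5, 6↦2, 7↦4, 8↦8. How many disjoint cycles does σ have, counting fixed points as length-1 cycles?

Cycle decomposition: (0 1 7 4 6 2) (3) (5) (8).
4 cycles.

4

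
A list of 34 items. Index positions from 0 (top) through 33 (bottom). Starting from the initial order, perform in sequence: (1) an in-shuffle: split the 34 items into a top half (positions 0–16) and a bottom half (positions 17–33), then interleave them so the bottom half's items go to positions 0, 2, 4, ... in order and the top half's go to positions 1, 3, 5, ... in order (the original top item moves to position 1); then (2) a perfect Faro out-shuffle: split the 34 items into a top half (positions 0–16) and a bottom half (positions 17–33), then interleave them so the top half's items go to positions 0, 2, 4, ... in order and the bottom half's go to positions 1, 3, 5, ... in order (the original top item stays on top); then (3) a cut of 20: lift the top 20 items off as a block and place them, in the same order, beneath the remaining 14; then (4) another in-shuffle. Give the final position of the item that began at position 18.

Track the item from position 18 forward through each operation:
  after op 1 (in-shuffle): 18 → 2
  after op 2 (out-shuffle): 2 → 4
  after op 3 (cut 20): 4 → 18
  after op 4 (in-shuffle): 18 → 2

2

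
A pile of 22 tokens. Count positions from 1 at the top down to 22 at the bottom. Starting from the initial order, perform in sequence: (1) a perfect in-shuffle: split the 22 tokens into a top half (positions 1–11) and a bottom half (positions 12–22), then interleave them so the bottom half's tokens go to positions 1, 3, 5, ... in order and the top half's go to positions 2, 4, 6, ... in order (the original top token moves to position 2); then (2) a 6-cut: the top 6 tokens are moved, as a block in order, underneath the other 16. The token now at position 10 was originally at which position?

Undo the operations in reverse order, starting from position 10:
  undo op 2 (cut 6): 10 ← 16
  undo op 1 (in-shuffle, from top half): 16 ← 8
So the token at position 10 came from original position 8.

8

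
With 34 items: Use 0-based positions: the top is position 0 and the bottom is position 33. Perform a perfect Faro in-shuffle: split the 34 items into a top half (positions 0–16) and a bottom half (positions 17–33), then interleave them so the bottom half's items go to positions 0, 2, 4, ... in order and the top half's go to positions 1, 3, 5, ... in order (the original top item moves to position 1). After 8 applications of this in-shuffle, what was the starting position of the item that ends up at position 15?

Work backwards from position 15, undoing one in-shuffle at a time:
15 ← 7 ← 3 ← 1 ← 0 ← 17 ← 8 ← 21 ← 10
So the item now at position 15 started at position 10.

10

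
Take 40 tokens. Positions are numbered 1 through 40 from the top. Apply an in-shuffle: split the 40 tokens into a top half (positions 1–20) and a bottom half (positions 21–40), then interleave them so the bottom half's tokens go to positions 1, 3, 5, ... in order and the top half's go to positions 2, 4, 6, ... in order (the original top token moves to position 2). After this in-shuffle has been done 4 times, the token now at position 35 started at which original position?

15

Work backwards from position 35, undoing one in-shuffle at a time:
35 ← 38 ← 19 ← 30 ← 15
So the token now at position 35 started at position 15.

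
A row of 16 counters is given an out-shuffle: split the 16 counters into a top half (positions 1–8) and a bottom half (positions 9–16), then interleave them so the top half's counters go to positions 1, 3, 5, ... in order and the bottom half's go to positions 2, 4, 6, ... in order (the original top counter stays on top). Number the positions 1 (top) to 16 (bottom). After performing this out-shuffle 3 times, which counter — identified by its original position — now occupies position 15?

14

Work backwards from position 15, undoing one out-shuffle at a time:
15 ← 8 ← 12 ← 14
So the counter now at position 15 started at position 14.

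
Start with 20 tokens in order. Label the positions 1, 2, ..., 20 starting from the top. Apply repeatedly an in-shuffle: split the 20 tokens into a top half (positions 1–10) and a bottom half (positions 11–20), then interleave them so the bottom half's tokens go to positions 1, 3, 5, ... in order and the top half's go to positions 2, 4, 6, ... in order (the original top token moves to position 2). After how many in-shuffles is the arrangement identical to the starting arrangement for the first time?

The in-shuffle permutes the 20 positions with cycle lengths [2, 3, 3, 6, 6].
Every token is home exactly when every cycle has completed a whole number of laps, i.e. after lcm(2, 3, 6) = 6 in-shuffles.

6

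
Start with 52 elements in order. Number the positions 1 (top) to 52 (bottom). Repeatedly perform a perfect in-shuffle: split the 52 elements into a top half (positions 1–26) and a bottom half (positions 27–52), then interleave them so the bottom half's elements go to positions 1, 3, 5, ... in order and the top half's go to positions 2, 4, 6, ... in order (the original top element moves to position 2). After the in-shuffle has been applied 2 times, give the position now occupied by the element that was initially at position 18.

19

Track the element's position through each in-shuffle:
18 → 36 → 19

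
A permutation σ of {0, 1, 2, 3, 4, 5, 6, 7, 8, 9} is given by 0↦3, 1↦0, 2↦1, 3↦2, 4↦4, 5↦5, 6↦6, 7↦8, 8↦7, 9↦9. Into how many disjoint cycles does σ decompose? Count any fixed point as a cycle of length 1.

Cycle decomposition: (0 3 2 1) (4) (5) (6) (7 8) (9).
6 cycles.

6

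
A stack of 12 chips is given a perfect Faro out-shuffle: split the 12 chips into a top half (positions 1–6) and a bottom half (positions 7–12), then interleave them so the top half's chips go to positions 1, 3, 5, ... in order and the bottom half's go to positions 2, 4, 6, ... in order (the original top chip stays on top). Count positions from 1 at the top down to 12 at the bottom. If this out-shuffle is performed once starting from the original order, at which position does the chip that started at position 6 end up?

11

Track the chip's position through each out-shuffle:
6 → 11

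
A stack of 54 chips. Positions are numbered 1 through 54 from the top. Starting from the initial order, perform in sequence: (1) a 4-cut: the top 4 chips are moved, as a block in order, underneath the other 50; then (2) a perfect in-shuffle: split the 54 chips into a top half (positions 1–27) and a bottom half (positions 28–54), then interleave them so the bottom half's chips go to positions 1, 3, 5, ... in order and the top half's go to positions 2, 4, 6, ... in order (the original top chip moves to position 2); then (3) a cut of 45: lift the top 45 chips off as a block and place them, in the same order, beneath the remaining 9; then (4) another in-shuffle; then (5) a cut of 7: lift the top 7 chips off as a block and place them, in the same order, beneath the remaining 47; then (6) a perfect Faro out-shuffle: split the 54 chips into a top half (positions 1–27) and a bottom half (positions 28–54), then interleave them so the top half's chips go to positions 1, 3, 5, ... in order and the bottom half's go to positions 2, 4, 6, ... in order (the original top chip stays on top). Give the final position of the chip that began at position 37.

Track the chip from position 37 forward through each operation:
  after op 1 (cut 4): 37 → 33
  after op 2 (in-shuffle): 33 → 11
  after op 3 (cut 45): 11 → 20
  after op 4 (in-shuffle): 20 → 40
  after op 5 (cut 7): 40 → 33
  after op 6 (out-shuffle): 33 → 12

12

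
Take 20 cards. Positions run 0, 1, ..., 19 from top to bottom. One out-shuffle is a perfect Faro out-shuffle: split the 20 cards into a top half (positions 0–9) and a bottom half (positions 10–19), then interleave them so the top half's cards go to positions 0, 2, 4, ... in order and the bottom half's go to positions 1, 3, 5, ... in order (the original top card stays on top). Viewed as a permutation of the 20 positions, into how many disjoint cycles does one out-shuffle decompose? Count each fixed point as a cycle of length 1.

Trace each unvisited position around until it returns:
(0) (1 2 4 8 16 13 ... len 18) (19)
3 cycles in total.

3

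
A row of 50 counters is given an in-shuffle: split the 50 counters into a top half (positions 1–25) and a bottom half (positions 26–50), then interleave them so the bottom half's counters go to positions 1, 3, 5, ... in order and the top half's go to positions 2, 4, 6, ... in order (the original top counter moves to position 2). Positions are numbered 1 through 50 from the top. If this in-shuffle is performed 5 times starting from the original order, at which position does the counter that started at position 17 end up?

Track the counter's position through each in-shuffle:
17 → 34 → 17 → 34 → 17 → 34

34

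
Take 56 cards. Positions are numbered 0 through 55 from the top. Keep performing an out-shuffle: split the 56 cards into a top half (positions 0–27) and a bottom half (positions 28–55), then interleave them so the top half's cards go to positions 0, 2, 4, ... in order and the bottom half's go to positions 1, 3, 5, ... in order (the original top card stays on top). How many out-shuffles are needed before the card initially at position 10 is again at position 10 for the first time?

Follow position 10 under repeated out-shuffles:
10 → 20 → 40 → 25 → 50 → 45 → 35 → 15 → 30 → 5 → 10
It first returns after 10 out-shuffles.

10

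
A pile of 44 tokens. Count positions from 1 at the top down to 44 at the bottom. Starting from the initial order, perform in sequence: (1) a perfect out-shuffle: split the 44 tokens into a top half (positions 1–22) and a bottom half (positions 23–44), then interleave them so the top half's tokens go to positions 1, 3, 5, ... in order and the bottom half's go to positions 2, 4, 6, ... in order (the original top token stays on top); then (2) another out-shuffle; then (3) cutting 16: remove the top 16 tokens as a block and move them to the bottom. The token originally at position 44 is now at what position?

28

Track the token from position 44 forward through each operation:
  after op 1 (out-shuffle): 44 → 44
  after op 2 (out-shuffle): 44 → 44
  after op 3 (cut 16): 44 → 28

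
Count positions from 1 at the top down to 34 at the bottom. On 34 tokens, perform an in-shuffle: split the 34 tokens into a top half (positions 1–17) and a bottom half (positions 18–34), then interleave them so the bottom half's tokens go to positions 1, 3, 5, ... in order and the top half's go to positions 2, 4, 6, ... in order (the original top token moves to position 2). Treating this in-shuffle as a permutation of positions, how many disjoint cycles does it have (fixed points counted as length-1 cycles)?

Trace each unvisited position around until it returns:
(1 2 4 8 16 32 ... len 12) (3 6 12 24 13 26 ... len 12) (5 10 20) (7 14 28 21) (15 30 25)
5 cycles in total.

5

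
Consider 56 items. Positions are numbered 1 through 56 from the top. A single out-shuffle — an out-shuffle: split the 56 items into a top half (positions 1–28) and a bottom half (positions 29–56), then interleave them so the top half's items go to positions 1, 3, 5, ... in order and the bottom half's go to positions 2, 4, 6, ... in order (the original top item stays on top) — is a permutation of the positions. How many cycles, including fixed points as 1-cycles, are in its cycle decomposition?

Trace each unvisited position around until it returns:
(1) (2 3 5 9 17 33 ... len 20) (4 7 13 25 49 42 ... len 20) (6 11 21 41 26 51 46 36 16 31) (12 23 45 34) (56)
6 cycles in total.

6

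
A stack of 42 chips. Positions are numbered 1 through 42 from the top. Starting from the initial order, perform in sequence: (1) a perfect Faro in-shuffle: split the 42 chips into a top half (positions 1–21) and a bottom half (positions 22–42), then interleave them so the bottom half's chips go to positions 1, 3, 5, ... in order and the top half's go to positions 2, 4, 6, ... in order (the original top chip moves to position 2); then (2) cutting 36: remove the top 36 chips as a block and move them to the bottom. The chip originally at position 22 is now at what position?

Track the chip from position 22 forward through each operation:
  after op 1 (in-shuffle): 22 → 1
  after op 2 (cut 36): 1 → 7

7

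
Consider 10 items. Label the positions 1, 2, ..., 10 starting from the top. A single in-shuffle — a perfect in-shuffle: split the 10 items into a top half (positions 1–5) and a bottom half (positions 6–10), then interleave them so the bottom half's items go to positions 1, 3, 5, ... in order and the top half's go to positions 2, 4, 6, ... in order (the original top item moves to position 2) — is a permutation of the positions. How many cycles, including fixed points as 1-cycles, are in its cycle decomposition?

Trace each unvisited position around until it returns:
(1 2 4 8 5 10 9 7 3 6)
1 cycle in total.

1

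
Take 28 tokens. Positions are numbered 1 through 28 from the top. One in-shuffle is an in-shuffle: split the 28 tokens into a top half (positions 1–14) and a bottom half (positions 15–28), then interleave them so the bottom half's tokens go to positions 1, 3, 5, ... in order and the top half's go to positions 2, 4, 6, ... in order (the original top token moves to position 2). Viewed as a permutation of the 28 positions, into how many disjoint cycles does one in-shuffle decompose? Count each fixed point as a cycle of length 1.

Trace each unvisited position around until it returns:
(1 2 4 8 16 3 ... len 28)
1 cycle in total.

1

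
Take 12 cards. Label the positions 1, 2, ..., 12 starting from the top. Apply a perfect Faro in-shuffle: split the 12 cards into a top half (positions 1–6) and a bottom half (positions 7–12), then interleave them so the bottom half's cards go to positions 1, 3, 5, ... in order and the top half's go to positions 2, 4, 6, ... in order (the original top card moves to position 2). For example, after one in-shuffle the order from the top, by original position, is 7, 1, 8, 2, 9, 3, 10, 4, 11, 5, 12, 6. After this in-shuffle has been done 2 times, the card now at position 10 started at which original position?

Work backwards from position 10, undoing one in-shuffle at a time:
10 ← 5 ← 9
So the card now at position 10 started at position 9.

9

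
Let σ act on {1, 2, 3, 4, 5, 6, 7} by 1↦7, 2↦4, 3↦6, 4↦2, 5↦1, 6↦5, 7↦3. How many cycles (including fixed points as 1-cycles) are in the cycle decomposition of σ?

Cycle decomposition: (1 7 3 6 5) (2 4).
2 cycles.

2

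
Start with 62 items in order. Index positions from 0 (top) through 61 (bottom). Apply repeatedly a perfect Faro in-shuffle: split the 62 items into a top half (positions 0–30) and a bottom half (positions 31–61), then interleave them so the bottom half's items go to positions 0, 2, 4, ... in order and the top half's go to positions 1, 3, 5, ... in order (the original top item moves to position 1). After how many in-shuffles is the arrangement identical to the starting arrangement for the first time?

6

The in-shuffle permutes the 62 positions with cycle lengths [2, 3, 3, 6, 6, 6, 6, 6, 6, 6, 6, 6].
Every item is home exactly when every cycle has completed a whole number of laps, i.e. after lcm(2, 3, 6) = 6 in-shuffles.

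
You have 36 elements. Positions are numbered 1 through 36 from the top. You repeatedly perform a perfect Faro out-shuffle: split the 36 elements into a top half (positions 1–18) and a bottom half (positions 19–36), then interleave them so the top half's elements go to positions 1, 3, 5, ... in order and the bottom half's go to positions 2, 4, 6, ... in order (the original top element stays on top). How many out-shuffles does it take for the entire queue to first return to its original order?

The out-shuffle permutes the 36 positions with cycle lengths [1, 1, 3, 3, 4, 12, 12].
Every element is home exactly when every cycle has completed a whole number of laps, i.e. after lcm(1, 3, 4, 12) = 12 out-shuffles.

12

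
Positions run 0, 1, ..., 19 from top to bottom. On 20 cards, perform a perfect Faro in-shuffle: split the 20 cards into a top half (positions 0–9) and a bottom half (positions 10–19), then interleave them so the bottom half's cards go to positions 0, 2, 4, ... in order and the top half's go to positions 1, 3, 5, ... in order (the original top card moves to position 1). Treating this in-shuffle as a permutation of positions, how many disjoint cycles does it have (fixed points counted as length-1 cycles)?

5

Trace each unvisited position around until it returns:
(0 1 3 7 15 10) (2 5 11) (4 9 19 18 16 12) (6 13) (8 17 14)
5 cycles in total.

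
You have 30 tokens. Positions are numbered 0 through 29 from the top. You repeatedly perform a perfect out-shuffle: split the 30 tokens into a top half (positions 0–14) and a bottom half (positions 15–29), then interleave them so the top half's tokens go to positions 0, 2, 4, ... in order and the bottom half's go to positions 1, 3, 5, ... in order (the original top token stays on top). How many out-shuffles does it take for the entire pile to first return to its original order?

The out-shuffle permutes the 30 positions with cycle lengths [1, 1, 28].
Every token is home exactly when every cycle has completed a whole number of laps, i.e. after lcm(1, 28) = 28 out-shuffles.

28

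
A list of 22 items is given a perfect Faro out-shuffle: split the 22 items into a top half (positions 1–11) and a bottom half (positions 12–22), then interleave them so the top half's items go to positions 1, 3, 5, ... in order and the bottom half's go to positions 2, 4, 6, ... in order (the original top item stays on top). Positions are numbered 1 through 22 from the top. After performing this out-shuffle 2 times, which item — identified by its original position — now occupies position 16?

10

Work backwards from position 16, undoing one out-shuffle at a time:
16 ← 19 ← 10
So the item now at position 16 started at position 10.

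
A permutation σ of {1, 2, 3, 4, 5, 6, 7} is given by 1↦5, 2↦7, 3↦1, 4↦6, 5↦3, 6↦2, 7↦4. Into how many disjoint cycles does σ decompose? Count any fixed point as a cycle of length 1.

2

Cycle decomposition: (1 5 3) (2 7 4 6).
2 cycles.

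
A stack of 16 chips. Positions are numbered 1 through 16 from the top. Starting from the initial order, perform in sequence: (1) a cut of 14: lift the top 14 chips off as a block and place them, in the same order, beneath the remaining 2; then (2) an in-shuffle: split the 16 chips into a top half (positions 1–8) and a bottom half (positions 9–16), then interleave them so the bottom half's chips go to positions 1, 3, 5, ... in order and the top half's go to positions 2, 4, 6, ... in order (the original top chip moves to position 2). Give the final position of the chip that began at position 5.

Track the chip from position 5 forward through each operation:
  after op 1 (cut 14): 5 → 7
  after op 2 (in-shuffle): 7 → 14

14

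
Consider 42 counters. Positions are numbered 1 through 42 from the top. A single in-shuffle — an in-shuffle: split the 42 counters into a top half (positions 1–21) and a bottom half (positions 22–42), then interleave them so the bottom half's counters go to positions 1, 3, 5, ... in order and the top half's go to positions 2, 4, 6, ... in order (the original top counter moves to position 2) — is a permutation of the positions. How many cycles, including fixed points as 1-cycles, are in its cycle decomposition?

Trace each unvisited position around until it returns:
(1 2 4 8 16 32 ... len 14) (3 6 12 24 5 10 ... len 14) (7 14 28 13 26 9 ... len 14)
3 cycles in total.

3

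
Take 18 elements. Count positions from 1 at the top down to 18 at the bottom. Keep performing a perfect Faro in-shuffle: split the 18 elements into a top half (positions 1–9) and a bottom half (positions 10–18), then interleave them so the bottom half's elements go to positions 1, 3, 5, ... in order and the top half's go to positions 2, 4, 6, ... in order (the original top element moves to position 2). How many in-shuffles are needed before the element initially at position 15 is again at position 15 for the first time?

18

Follow position 15 under repeated in-shuffles:
15 → 11 → 3 → 6 → 12 → 5 → 10 → 1 → 2 → 4 → 8 → 16 → 13 → 7 → 14 → 9 → 18 → 17 → 15
It first returns after 18 in-shuffles.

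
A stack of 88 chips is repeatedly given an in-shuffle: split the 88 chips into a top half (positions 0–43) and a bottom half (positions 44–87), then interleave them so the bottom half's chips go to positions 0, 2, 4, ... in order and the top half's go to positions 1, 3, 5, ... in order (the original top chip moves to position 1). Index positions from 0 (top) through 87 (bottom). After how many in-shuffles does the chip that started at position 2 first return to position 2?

Follow position 2 under repeated in-shuffles:
2 → 5 → 11 → 23 → 47 → 6 → 13 → 27 → 55 → 22 → 45 → 2
It first returns after 11 in-shuffles.

11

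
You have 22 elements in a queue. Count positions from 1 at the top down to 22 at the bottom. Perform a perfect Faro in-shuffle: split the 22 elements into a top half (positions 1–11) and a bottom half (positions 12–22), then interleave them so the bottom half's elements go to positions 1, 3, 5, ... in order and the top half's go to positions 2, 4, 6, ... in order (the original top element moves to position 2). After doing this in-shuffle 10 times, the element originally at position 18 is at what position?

9

Track the element's position through each in-shuffle:
18 → 13 → 3 → 6 → 12 → 1 → 2 → 4 → 8 → 16 → 9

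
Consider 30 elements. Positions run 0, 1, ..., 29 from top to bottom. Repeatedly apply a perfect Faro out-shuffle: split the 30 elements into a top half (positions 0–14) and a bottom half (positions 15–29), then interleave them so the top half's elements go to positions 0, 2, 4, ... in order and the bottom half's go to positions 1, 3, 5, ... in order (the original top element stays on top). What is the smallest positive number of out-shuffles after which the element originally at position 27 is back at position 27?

Follow position 27 under repeated out-shuffles:
27 → 25 → 21 → 13 → 26 → 23 → 17 → 5 → ... → 27 (length 28)
It first returns after 28 out-shuffles.

28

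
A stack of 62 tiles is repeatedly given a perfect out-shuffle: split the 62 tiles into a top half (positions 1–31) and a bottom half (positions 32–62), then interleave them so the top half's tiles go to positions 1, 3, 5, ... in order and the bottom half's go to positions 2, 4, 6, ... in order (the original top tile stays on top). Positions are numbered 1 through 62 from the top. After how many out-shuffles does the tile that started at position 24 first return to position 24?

Follow position 24 under repeated out-shuffles:
24 → 47 → 32 → 2 → 3 → 5 → 9 → 17 → ... → 24 (length 60)
It first returns after 60 out-shuffles.

60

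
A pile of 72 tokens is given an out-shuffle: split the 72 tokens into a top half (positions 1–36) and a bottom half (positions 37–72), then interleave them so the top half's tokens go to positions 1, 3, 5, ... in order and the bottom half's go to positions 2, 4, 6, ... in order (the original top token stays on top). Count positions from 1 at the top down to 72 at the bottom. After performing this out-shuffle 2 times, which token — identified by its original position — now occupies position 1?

1

Work backwards from position 1, undoing one out-shuffle at a time:
1 ← 1 ← 1
So the token now at position 1 started at position 1.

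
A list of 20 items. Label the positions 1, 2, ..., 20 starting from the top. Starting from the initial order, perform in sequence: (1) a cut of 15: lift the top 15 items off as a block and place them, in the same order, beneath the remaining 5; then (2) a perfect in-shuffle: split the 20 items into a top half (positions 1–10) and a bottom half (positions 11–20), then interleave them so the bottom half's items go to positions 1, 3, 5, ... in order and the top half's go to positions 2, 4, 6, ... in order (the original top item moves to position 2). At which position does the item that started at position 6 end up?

1

Track the item from position 6 forward through each operation:
  after op 1 (cut 15): 6 → 11
  after op 2 (in-shuffle): 11 → 1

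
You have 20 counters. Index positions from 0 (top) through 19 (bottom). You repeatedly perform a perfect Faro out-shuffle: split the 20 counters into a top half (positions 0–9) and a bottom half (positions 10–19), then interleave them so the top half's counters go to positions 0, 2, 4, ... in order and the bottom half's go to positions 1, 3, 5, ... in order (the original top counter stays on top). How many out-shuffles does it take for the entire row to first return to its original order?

The out-shuffle permutes the 20 positions with cycle lengths [1, 1, 18].
Every counter is home exactly when every cycle has completed a whole number of laps, i.e. after lcm(1, 18) = 18 out-shuffles.

18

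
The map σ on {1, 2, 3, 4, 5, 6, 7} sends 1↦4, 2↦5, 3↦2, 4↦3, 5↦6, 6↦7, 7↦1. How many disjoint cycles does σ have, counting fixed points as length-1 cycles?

1

Cycle decomposition: (1 4 3 2 5 6 7).
1 cycle.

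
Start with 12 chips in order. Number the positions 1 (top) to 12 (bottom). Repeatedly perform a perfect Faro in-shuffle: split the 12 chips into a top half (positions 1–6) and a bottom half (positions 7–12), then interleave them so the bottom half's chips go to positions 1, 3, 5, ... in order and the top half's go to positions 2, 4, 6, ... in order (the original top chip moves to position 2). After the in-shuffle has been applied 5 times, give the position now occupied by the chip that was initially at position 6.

Track the chip's position through each in-shuffle:
6 → 12 → 11 → 9 → 5 → 10

10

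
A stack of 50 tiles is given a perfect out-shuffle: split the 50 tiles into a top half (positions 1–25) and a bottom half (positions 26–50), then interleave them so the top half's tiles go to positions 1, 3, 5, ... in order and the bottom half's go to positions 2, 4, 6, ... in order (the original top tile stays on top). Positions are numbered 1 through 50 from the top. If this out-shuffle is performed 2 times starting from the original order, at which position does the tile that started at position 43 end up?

Track the tile's position through each out-shuffle:
43 → 36 → 22

22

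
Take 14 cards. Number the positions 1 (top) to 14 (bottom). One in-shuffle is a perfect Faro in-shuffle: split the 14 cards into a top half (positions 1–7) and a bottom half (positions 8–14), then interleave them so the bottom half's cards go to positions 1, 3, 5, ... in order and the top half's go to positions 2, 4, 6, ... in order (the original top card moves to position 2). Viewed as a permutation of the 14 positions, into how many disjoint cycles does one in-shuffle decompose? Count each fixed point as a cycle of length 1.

4

Trace each unvisited position around until it returns:
(1 2 4 8) (3 6 12 9) (5 10) (7 14 13 11)
4 cycles in total.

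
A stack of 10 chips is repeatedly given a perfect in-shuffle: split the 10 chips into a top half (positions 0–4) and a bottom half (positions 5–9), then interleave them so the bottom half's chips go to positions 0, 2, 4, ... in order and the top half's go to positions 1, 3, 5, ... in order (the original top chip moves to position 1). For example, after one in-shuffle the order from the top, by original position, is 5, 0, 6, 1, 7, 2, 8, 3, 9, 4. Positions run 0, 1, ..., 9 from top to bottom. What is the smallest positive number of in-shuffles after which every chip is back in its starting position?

10

The in-shuffle permutes the 10 positions with cycle lengths [10].
Every chip is home exactly when every cycle has completed a whole number of laps, i.e. after lcm(10) = 10 in-shuffles.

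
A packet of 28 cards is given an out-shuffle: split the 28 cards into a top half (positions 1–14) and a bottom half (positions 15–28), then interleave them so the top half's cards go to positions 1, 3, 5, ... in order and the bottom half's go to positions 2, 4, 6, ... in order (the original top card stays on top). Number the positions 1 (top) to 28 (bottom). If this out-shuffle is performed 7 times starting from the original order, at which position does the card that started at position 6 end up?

20

Track the card's position through each out-shuffle:
6 → 11 → 21 → 14 → 27 → 26 → 24 → 20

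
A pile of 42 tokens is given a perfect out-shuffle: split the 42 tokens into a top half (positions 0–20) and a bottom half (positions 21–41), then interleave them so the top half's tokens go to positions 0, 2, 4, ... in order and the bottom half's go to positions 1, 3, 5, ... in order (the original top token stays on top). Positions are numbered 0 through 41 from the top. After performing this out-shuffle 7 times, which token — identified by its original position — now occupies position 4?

Work backwards from position 4, undoing one out-shuffle at a time:
4 ← 2 ← 1 ← 21 ← 31 ← 36 ← 18 ← 9
So the token now at position 4 started at position 9.

9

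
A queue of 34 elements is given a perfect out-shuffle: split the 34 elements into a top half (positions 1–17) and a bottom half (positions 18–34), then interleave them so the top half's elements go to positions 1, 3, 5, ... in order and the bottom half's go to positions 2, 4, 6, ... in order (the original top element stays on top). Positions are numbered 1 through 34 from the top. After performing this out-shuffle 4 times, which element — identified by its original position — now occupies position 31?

7

Work backwards from position 31, undoing one out-shuffle at a time:
31 ← 16 ← 25 ← 13 ← 7
So the element now at position 31 started at position 7.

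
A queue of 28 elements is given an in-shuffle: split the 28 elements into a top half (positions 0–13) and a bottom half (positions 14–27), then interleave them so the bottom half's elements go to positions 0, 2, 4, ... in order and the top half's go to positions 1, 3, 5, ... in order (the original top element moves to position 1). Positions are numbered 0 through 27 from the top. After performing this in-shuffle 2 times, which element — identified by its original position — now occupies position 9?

16

Work backwards from position 9, undoing one in-shuffle at a time:
9 ← 4 ← 16
So the element now at position 9 started at position 16.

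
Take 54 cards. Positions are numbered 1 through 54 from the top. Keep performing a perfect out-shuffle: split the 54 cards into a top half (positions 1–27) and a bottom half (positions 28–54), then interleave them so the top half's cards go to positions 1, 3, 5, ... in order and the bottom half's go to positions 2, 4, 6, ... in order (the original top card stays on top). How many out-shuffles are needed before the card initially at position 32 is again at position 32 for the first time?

Follow position 32 under repeated out-shuffles:
32 → 10 → 19 → 37 → 20 → 39 → 24 → 47 → ... → 32 (length 52)
It first returns after 52 out-shuffles.

52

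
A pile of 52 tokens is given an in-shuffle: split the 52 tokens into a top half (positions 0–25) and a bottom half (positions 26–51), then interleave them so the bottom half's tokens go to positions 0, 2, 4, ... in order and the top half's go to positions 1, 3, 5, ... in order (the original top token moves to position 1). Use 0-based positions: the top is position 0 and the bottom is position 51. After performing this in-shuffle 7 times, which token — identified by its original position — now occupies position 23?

29

Work backwards from position 23, undoing one in-shuffle at a time:
23 ← 11 ← 5 ← 2 ← 27 ← 13 ← 6 ← 29
So the token now at position 23 started at position 29.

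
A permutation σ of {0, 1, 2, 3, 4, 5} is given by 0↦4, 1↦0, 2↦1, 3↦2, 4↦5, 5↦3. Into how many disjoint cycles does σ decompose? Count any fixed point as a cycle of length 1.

Cycle decomposition: (0 4 5 3 2 1).
1 cycle.

1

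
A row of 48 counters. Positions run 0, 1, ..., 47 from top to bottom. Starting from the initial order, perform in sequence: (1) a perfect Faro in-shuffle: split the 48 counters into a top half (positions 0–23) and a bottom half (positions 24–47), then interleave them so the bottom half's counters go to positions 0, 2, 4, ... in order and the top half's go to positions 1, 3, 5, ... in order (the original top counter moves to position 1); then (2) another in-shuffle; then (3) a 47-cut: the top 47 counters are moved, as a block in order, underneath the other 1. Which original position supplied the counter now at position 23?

17

Undo the operations in reverse order, starting from position 23:
  undo op 3 (cut 47): 23 ← 22
  undo op 2 (in-shuffle, from bottom half): 22 ← 35
  undo op 1 (in-shuffle, from top half): 35 ← 17
So the counter at position 23 came from original position 17.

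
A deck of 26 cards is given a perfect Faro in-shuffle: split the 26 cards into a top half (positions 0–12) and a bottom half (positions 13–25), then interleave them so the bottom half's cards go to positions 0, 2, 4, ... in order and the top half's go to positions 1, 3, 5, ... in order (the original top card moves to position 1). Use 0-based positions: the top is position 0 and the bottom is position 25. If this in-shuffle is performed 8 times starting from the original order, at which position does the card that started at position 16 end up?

Track the card's position through each in-shuffle:
16 → 6 → 13 → 0 → 1 → 3 → 7 → 15 → 4

4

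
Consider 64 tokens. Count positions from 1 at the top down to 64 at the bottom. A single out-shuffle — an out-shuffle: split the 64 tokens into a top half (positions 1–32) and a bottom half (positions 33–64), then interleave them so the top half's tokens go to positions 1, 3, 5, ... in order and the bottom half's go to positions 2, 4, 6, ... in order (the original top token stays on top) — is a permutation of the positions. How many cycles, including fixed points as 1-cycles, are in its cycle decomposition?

Trace each unvisited position around until it returns:
(1) (2 3 5 9 17 33) (4 7 13 25 49 34) (6 11 21 41 18 35) (8 15 29 57 50 36) (10 19 37) (12 23 45 26 51 38) (14 27 53 42 20 39) ... plus 6 more
14 cycles in total.

14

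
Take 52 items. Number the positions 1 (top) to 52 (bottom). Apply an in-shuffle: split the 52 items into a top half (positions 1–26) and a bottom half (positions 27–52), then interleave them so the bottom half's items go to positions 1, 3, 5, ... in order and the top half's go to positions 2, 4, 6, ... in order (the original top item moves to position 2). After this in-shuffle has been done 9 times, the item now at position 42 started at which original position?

Work backwards from position 42, undoing one in-shuffle at a time:
42 ← 21 ← 37 ← 45 ← 49 ← 51 ← 52 ← 26 ← 13 ← 33
So the item now at position 42 started at position 33.

33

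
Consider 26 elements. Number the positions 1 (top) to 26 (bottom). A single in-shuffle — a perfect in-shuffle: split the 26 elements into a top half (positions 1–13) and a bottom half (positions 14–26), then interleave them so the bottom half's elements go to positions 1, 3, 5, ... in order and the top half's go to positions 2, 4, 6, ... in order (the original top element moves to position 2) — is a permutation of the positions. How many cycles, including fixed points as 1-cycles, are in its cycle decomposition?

3

Trace each unvisited position around until it returns:
(1 2 4 8 16 5 ... len 18) (3 6 12 24 21 15) (9 18)
3 cycles in total.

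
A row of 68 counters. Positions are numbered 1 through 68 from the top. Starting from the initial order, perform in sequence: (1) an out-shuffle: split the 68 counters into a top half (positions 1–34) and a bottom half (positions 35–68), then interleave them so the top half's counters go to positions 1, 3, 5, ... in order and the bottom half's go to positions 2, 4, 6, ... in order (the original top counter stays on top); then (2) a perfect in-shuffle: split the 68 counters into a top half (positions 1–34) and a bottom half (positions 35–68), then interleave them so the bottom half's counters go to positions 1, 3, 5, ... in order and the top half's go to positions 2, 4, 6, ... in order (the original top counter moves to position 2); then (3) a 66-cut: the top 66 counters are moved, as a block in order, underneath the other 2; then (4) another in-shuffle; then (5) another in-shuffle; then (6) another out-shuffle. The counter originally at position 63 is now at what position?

Track the counter from position 63 forward through each operation:
  after op 1 (out-shuffle): 63 → 58
  after op 2 (in-shuffle): 58 → 47
  after op 3 (cut 66): 47 → 49
  after op 4 (in-shuffle): 49 → 29
  after op 5 (in-shuffle): 29 → 58
  after op 6 (out-shuffle): 58 → 48

48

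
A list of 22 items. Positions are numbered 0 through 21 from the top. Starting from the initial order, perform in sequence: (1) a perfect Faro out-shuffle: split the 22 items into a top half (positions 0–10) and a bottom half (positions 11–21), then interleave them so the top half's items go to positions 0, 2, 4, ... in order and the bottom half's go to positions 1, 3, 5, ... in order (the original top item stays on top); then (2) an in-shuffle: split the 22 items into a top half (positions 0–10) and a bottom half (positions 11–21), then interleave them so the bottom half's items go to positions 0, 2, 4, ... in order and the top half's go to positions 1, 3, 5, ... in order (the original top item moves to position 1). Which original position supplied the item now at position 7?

Undo the operations in reverse order, starting from position 7:
  undo op 2 (in-shuffle, from top half): 7 ← 3
  undo op 1 (out-shuffle, from bottom half): 3 ← 12
So the item at position 7 came from original position 12.

12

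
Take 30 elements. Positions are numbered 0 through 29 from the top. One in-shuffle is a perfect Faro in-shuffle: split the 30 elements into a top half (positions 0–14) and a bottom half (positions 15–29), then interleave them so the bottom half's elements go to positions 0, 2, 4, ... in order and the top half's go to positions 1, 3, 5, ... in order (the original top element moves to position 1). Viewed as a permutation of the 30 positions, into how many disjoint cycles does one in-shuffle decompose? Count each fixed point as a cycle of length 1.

Trace each unvisited position around until it returns:
(0 1 3 7 15) (2 5 11 23 16) (4 9 19 8 17) (6 13 27 24 18) (10 21 12 25 20) (14 29 28 26 22)
6 cycles in total.

6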